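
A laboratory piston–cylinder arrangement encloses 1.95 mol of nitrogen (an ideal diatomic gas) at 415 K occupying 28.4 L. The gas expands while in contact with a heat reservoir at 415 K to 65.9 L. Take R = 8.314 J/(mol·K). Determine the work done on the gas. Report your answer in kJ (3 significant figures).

W ≈ -5.66 kJ

Isothermal: W = nRT ln(V₂/V₁).
W = (1.95)(8.314)(415) × ln(65.9/28.4)
  = 6728 × 0.8417
W_by_gas = 5663 J; work on gas = −W_by = -5663 J.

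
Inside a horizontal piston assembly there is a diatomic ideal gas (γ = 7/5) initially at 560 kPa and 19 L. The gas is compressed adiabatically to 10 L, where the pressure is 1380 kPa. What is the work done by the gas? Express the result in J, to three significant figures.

Adiabatic: W = (P₁V₁ − P₂V₂)/(γ − 1) with γ = 7/5.
P₁V₁ = 10640 J, P₂V₂ = 13800 J.
W = (10640 − 13800) / 0.4 = -7900 J.

W ≈ -7900 J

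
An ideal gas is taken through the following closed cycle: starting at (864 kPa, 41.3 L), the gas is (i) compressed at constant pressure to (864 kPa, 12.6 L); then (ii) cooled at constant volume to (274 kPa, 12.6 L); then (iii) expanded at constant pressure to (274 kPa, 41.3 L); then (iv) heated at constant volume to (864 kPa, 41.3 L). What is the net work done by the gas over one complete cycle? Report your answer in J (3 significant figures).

Constant-volume legs do no work.
W(i) = (864)(12.6 − 41.3) = -24797 J; W(iii) = (274)(41.3 − 12.6) = 7864 J.
W_net = -24797 + 7864 = -16933 J (the counter-clockwise enclosed area).

W_net ≈ -16900 J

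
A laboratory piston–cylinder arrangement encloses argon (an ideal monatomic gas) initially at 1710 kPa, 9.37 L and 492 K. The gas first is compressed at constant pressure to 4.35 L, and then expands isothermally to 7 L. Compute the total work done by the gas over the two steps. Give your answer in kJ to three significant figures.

W_total ≈ -5.05 kJ

Step 1 (isobaric): W = PΔV = (1710 kPa)(4.35 − 9.37 L) = -8584 J.
After step 1: P = 1710 kPa, V = 4.35 L, T = 228.4 K.
Step 2 (isothermal): W = P₁V₁ ln(V₂/V₁) = (7438) ln(7/4.35) = 3539 J.
W_total = -8584 + 3539 = -5045 J.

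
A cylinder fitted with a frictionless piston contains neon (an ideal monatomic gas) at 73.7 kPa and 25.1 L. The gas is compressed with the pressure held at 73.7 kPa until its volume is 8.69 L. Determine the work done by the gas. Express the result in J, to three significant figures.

Isobaric: W = P ΔV.
W = (73.7 kPa)(8.69 − 25.1 L) = (73.7)(-16.41) = -1209 J.

W ≈ -1210 J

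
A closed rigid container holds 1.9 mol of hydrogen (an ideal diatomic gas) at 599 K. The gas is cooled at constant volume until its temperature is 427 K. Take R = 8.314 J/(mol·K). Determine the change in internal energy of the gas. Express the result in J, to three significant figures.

ΔU ≈ -6790 J

Constant volume ⇒ W = 0, so Q = ΔU = nCᵥΔT with Cᵥ = 5R/2 = 20.79 J/(mol·K).
ΔU = (1.9)(20.79)(427 − 599) = -6793 J.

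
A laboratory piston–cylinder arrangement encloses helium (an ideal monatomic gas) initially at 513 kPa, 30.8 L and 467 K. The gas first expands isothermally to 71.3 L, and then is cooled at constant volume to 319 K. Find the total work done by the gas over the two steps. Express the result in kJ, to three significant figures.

W_total ≈ 13.3 kJ

Step 1 (isothermal): W = P₁V₁ ln(V₂/V₁) = (15800) ln(71.3/30.8) = 13263 J.
Step 2 (isochoric): W = 0 (constant volume).
W_total = 13263 + 0 = 13263 J.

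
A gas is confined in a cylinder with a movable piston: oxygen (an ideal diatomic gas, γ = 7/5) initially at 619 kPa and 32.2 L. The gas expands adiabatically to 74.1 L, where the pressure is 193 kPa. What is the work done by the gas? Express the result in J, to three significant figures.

Adiabatic: W = (P₁V₁ − P₂V₂)/(γ − 1) with γ = 7/5.
P₁V₁ = 19932 J, P₂V₂ = 14301 J.
W = (19932 − 14301) / 0.4 = 14076 J.

W ≈ 14100 J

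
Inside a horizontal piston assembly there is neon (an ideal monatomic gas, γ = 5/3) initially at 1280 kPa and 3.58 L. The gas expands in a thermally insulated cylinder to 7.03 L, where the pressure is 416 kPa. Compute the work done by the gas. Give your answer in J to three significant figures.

W ≈ 2490 J

Adiabatic: W = (P₁V₁ − P₂V₂)/(γ − 1) with γ = 5/3.
P₁V₁ = 4582 J, P₂V₂ = 2924 J.
W = (4582 − 2924) / 0.6667 = 2487 J.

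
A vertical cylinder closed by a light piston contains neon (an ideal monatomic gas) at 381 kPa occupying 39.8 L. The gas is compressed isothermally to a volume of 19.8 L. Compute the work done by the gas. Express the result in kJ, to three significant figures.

W ≈ -10.6 kJ

Isothermal: W = nRT ln(V₂/V₁) = P₁V₁ ln(V₂/V₁).
P₁V₁ = (381 kPa)(39.8 L) = 15164 J.
W = 15164 × ln(19.8/39.8) = 15164 × -0.6982
W_by_gas = -10587 J.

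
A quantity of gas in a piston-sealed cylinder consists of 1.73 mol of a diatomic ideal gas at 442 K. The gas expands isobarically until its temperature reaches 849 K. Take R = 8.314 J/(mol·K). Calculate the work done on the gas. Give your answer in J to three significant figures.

Isobaric: W = P ΔV = nR ΔT.
W = (1.73)(8.314)(849 − 442) = 5854 J.
Work on gas = −W_by = -5854 J.

W ≈ -5850 J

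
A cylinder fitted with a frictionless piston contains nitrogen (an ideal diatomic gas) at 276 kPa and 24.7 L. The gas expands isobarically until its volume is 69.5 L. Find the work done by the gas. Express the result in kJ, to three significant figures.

W ≈ 12.4 kJ

Isobaric: W = P ΔV.
W = (276 kPa)(69.5 − 24.7 L) = (276)(44.8) = 12365 J.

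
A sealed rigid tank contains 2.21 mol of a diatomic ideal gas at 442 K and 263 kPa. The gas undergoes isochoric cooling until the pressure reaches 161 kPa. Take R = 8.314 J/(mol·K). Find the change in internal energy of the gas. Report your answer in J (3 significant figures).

ΔU ≈ -7870 J

Constant volume ⇒ W = 0, so Q = ΔU = nCᵥΔT with Cᵥ = 5R/2 = 20.79 J/(mol·K).
At constant V, T₂/T₁ = P₂/P₁ ⇒ ΔT = T₁(P₂/P₁ − 1) = 442·(161/263 − 1) = -171.4 K.
ΔU = (2.21)(20.79)(-171.4) = -7874 J.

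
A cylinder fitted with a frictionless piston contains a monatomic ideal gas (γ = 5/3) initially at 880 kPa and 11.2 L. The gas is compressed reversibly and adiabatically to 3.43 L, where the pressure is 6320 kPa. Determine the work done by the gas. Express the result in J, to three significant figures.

W ≈ -17700 J

Adiabatic: W = (P₁V₁ − P₂V₂)/(γ − 1) with γ = 5/3.
P₁V₁ = 9856 J, P₂V₂ = 21678 J.
W = (9856 − 21678) / 0.6667 = -17732 J.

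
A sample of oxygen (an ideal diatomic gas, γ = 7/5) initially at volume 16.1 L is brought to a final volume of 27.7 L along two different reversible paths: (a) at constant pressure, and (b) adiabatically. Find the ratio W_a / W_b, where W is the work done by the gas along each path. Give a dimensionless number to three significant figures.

W_a / W_b ≈ 1.48

Path (a) isobaric: W = P₁(V₂ − V₁) → W_a/(P₁V₁) = 0.7205.
Path (b) adiabatic: W = P₁V₁(1 − (V₁/V₂)^(γ−1))/(γ−1) → W_b/(P₁V₁) = 0.4878.
W_a / W_b = 0.7205 / 0.4878 = 1.477.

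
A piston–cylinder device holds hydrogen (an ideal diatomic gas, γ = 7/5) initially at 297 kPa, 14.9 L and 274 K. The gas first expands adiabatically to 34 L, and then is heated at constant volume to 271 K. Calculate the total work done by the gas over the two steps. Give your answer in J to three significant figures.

W_total ≈ 3110 J

Step 1 (adiabatic): W = (P₁V₁ − P₂V₂)/(γ−1) = (4425 − 3181)/0.4 = 3110 J.
Step 2 (isochoric): W = 0 (constant volume).
W_total = 3110 + 0 = 3110 J.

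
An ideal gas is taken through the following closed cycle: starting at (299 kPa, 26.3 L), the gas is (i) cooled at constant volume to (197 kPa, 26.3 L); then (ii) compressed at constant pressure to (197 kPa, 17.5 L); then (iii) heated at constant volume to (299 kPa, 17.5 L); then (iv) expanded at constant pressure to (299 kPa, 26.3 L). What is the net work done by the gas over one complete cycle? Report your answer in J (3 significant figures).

Constant-volume legs do no work.
W(ii) = (197)(17.5 − 26.3) = -1734 J; W(iv) = (299)(26.3 − 17.5) = 2631 J.
W_net = -1734 + 2631 = 897.6 J (the clockwise enclosed area).

W_net ≈ 898 J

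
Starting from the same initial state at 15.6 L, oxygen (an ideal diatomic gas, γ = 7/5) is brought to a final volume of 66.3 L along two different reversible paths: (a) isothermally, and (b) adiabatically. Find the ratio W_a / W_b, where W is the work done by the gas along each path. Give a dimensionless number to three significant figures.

W_a / W_b ≈ 1.32

Path (a) isothermal: W = P₁V₁ ln(V₂/V₁) → W_a/(P₁V₁) = 1.447.
Path (b) adiabatic: W = P₁V₁(1 − (V₁/V₂)^(γ−1))/(γ−1) → W_b/(P₁V₁) = 1.099.
W_a / W_b = 1.447 / 1.099 = 1.317.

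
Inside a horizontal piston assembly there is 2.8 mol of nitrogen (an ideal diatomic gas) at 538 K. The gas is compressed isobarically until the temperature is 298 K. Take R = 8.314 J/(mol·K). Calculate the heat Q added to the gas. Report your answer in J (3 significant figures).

Isobaric: W = nRΔT = (2.8)(8.314)(-240) = -5587 J.
ΔU = nCᵥΔT with Cᵥ = 5R/2: ΔU = (2.8)(20.79)(-240) = -13968 J.
Q = ΔU + W = -13968 − 5587 = -19555 J.

Q ≈ -19600 J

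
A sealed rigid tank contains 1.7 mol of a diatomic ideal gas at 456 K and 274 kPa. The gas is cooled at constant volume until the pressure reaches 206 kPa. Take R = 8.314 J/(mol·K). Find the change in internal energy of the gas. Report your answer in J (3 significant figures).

ΔU ≈ -4000 J

Constant volume ⇒ W = 0, so Q = ΔU = nCᵥΔT with Cᵥ = 5R/2 = 20.79 J/(mol·K).
At constant V, T₂/T₁ = P₂/P₁ ⇒ ΔT = T₁(P₂/P₁ − 1) = 456·(206/274 − 1) = -113.2 K.
ΔU = (1.7)(20.79)(-113.2) = -3999 J.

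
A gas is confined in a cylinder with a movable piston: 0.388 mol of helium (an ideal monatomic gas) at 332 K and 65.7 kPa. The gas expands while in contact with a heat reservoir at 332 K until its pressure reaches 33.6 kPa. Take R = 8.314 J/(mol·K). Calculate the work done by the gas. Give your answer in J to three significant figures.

Isothermal process: W = nRT ln(V₂/V₁) = nRT ln(P₁/P₂).
W = (0.388)(8.314)(332) × ln(65.7/33.6)
  = 1071 × ln(1.955) = 1071 × 0.6706
W_by_gas = 718.2 J.

W ≈ 718 J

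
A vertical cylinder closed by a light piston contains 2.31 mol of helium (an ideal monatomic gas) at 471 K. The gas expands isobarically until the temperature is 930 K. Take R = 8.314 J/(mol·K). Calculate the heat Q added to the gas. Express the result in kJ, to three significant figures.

Q ≈ 22.0 kJ

Isobaric: W = nRΔT = (2.31)(8.314)(459) = 8815 J.
ΔU = nCᵥΔT with Cᵥ = 3R/2: ΔU = (2.31)(12.47)(459) = 13223 J.
Q = ΔU + W = 13223 + 8815 = 22038 J.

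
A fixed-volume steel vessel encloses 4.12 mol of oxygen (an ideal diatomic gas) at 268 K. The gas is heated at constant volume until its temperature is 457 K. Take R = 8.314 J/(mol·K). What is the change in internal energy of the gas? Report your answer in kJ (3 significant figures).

Constant volume ⇒ W = 0, so Q = ΔU = nCᵥΔT with Cᵥ = 5R/2 = 20.79 J/(mol·K).
ΔU = (4.12)(20.79)(457 − 268) = 16185 J.

ΔU ≈ 16.2 kJ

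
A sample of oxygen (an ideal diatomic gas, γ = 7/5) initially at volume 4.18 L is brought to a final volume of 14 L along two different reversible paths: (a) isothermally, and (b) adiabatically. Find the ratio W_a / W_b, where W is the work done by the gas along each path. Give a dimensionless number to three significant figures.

W_a / W_b ≈ 1.26

Path (a) isothermal: W = P₁V₁ ln(V₂/V₁) → W_a/(P₁V₁) = 1.209.
Path (b) adiabatic: W = P₁V₁(1 − (V₁/V₂)^(γ−1))/(γ−1) → W_b/(P₁V₁) = 0.9584.
W_a / W_b = 1.209 / 0.9584 = 1.261.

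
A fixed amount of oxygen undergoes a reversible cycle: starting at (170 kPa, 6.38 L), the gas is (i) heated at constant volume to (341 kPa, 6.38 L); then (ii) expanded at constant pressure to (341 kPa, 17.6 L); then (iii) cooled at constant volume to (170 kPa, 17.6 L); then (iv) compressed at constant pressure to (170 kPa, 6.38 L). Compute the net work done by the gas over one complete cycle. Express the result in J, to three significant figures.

W_net ≈ 1920 J

Constant-volume legs do no work.
W(ii) = (341)(17.6 − 6.38) = 3826 J; W(iv) = (170)(6.38 − 17.6) = -1907 J.
W_net = 3826 − 1907 = 1919 J (the clockwise enclosed area).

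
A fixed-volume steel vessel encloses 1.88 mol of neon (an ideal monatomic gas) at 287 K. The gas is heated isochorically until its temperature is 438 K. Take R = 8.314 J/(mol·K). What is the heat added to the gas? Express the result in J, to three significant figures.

Q ≈ 3540 J

Constant volume ⇒ W = 0, so Q = ΔU = nCᵥΔT with Cᵥ = 3R/2 = 12.47 J/(mol·K).
ΔU = (1.88)(12.47)(438 − 287) = 3540 J.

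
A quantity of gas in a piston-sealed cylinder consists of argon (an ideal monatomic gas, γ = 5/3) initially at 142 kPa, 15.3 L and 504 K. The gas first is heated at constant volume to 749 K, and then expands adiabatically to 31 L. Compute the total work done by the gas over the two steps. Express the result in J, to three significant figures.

W_total ≈ 1820 J

Step 1 (isochoric): W = 0 (constant volume).
After step 1: P = 211 kPa (V unchanged).
Step 2 (adiabatic): W = (P₁V₁ − P₂V₂)/(γ−1) = (3229 − 2016)/0.667 = 1818 J.
W_total = 0 + 1818 = 1818 J.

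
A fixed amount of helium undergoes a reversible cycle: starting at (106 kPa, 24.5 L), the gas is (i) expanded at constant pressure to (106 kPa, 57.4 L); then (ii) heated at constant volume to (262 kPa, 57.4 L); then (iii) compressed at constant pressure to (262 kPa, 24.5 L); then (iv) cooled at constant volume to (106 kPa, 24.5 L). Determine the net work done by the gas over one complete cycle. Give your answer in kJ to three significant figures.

Constant-volume legs do no work.
W(i) = (106)(57.4 − 24.5) = 3487 J; W(iii) = (262)(24.5 − 57.4) = -8620 J.
W_net = 3487 − 8620 = -5132 J (the counter-clockwise enclosed area).

W_net ≈ -5.13 kJ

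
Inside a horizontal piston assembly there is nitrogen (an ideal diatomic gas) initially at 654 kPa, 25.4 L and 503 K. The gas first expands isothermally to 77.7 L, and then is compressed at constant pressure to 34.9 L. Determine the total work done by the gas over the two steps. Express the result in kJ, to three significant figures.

Step 1 (isothermal): W = P₁V₁ ln(V₂/V₁) = (16612) ln(77.7/25.4) = 18574 J.
After step 1: P = 213.8 kPa, V = 77.7 L, T = 503 K.
Step 2 (isobaric): W = PΔV = (213.8 kPa)(34.9 − 77.7 L) = -9150 J.
W_total = 18574 − 9150 = 9423 J.

W_total ≈ 9.42 kJ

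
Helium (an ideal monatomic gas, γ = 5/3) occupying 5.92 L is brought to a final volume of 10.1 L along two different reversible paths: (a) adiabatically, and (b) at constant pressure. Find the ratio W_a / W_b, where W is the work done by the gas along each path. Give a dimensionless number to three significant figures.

W_a / W_b ≈ 0.637

Path (a) adiabatic: W = P₁V₁(1 − (V₁/V₂)^(γ−1))/(γ−1) → W_a/(P₁V₁) = 0.4494.
Path (b) isobaric: W = P₁(V₂ − V₁) → W_b/(P₁V₁) = 0.7061.
W_a / W_b = 0.4494 / 0.7061 = 0.6365.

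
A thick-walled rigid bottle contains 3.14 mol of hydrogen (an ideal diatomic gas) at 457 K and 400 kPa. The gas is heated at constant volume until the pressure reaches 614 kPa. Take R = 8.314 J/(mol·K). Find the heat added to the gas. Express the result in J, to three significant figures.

Constant volume ⇒ W = 0, so Q = ΔU = nCᵥΔT with Cᵥ = 5R/2 = 20.79 J/(mol·K).
At constant V, T₂/T₁ = P₂/P₁ ⇒ ΔT = T₁(P₂/P₁ − 1) = 457·(614/400 − 1) = 244.5 K.
ΔU = (3.14)(20.79)(244.5) = 15957 J.

Q ≈ 16000 J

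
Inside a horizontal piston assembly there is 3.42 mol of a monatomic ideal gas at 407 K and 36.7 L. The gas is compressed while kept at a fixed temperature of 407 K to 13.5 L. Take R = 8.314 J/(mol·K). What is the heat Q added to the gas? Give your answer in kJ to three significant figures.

Q ≈ -11.6 kJ

Isothermal ⇒ ΔU = 0, so Q = W = nRT ln(V₂/V₁).
Q = (3.42)(8.314)(407) ln(13.5/36.7) = 11573 × -1 = -11574 J.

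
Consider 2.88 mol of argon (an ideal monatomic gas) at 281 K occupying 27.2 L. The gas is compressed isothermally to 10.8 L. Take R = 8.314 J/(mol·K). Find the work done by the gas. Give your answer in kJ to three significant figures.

Isothermal: W = nRT ln(V₂/V₁).
W = (2.88)(8.314)(281) × ln(10.8/27.2)
  = 6728 × -0.9237
W_by_gas = -6215 J.

W ≈ -6.21 kJ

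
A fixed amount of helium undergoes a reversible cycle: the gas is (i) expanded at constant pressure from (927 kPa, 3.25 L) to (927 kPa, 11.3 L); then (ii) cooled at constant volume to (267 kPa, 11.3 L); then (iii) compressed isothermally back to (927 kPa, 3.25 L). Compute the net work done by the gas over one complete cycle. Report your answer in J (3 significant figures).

W_net ≈ 3700 J

Leg (i): W = PΔV = (927)(11.3 − 3.25) = 7462 J.
Leg (ii): W = 0.
Leg (iii): W = PᵢVᵢ ln(V_f/Vᵢ) = (3017) ln(3.25/11.3) = -3760 J.
W_net = 7462 − 3760 = 3703 J.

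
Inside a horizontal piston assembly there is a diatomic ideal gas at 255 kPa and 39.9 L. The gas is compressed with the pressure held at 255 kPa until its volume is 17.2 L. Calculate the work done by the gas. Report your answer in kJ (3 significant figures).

Isobaric: W = P ΔV.
W = (255 kPa)(17.2 − 39.9 L) = (255)(-22.7) = -5788 J.

W ≈ -5.79 kJ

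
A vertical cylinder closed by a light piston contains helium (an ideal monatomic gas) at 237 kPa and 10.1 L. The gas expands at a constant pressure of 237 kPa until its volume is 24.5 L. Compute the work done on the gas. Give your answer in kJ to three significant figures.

Isobaric: W = P ΔV.
W = (237 kPa)(24.5 − 10.1 L) = (237)(14.4) = 3413 J.
Work on gas = −W_by = -3413 J.

W ≈ -3.41 kJ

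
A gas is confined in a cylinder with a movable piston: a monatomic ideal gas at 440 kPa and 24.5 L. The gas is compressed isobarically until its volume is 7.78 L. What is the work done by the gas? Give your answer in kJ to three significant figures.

Isobaric: W = P ΔV.
W = (440 kPa)(7.78 − 24.5 L) = (440)(-16.72) = -7357 J.

W ≈ -7.36 kJ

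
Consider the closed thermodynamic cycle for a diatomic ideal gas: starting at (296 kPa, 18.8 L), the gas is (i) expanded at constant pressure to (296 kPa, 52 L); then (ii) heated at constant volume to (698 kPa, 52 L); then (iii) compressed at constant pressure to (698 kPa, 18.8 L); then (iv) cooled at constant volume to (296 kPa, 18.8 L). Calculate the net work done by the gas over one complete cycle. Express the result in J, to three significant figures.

Constant-volume legs do no work.
W(i) = (296)(52 − 18.8) = 9827 J; W(iii) = (698)(18.8 − 52) = -23174 J.
W_net = 9827 − 23174 = -13346 J (the counter-clockwise enclosed area).

W_net ≈ -13300 J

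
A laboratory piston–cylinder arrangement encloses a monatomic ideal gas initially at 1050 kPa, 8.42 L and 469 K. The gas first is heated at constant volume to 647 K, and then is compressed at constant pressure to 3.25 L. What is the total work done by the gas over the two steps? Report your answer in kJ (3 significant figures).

W_total ≈ -7.49 kJ

Step 1 (isochoric): W = 0 (constant volume).
After step 1: P = 1449 kPa (V unchanged).
Step 2 (isobaric): W = PΔV = (1449 kPa)(3.25 − 8.42 L) = -7489 J.
W_total = 0 − 7489 = -7489 J.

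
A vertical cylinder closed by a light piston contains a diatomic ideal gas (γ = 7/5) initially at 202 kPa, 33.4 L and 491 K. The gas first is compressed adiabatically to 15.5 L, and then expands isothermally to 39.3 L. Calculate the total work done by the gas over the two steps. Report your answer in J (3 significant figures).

W_total ≈ 2470 J

Step 1 (adiabatic): W = (P₁V₁ − P₂V₂)/(γ−1) = (6747 − 9172)/0.4 = -6063 J.
After step 1: P = 591.7 kPa, V = 15.5 L, T = 667.5 K.
Step 2 (isothermal): W = P₁V₁ ln(V₂/V₁) = (9172) ln(39.3/15.5) = 8533 J.
W_total = -6063 + 8533 = 2470 J.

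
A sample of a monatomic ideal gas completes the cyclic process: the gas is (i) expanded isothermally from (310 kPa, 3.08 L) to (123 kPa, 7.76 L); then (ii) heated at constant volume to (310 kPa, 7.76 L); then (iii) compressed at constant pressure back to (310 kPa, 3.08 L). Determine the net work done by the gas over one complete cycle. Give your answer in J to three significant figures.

W_net ≈ -569 J

Leg (i): W = PᵢVᵢ ln(V_f/Vᵢ) = (954.8) ln(7.76/3.08) = 882.3 J.
Leg (ii): W = 0.
Leg (iii): W = PΔV = (310)(3.08 − 7.76) = -1451 J.
W_net = 882.3 − 1451 = -568.5 J.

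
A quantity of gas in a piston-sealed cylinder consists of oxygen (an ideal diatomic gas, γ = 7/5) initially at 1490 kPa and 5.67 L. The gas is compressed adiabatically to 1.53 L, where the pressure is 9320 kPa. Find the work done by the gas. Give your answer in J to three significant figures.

Adiabatic: W = (P₁V₁ − P₂V₂)/(γ − 1) with γ = 7/5.
P₁V₁ = 8448 J, P₂V₂ = 14260 J.
W = (8448 − 14260) / 0.4 = -14528 J.

W ≈ -14500 J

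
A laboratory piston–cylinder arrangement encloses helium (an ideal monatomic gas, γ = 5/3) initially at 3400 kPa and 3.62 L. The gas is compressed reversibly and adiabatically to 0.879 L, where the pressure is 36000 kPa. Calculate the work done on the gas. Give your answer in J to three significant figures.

Adiabatic: W = (P₁V₁ − P₂V₂)/(γ − 1) with γ = 5/3.
P₁V₁ = 12308 J, P₂V₂ = 31644 J.
W = (12308 − 31644) / 0.6667 = -29004 J.
Work on gas = −W_by = 29004 J.

W ≈ 29000 J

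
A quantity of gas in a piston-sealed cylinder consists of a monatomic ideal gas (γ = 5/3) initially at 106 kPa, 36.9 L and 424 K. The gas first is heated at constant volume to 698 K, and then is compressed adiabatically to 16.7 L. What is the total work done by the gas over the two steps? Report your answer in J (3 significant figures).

Step 1 (isochoric): W = 0 (constant volume).
After step 1: P = 174.5 kPa (V unchanged).
Step 2 (adiabatic): W = (P₁V₁ − P₂V₂)/(γ−1) = (6439 − 10923)/0.667 = -6727 J.
W_total = 0 − 6727 = -6727 J.

W_total ≈ -6730 J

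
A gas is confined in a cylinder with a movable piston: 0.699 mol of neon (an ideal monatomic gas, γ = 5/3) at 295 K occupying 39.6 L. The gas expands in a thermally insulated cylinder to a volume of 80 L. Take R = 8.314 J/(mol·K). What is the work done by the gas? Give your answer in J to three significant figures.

Adiabatic: TV^(γ−1) = const with γ = 5/3.
T₂ = T₁ (V₁/V₂)^(γ−1) = 295 × (39.6/80)^0.667 = 295 × 0.6258 = 184.6 K.
W_by = nCᵥ(T₁ − T₂) = (0.699)(12.47)(295 − 184.6) = 962.4 J.

W ≈ 962 J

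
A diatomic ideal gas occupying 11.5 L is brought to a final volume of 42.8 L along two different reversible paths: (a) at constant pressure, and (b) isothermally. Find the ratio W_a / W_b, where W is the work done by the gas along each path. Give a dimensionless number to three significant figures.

Path (a) isobaric: W = P₁(V₂ − V₁) → W_a/(P₁V₁) = 2.722.
Path (b) isothermal: W = P₁V₁ ln(V₂/V₁) → W_b/(P₁V₁) = 1.314.
W_a / W_b = 2.722 / 1.314 = 2.071.

W_a / W_b ≈ 2.07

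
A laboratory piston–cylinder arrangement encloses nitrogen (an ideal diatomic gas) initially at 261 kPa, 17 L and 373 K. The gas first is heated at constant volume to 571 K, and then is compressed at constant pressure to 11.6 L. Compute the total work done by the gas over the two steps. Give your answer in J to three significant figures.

W_total ≈ -2160 J

Step 1 (isochoric): W = 0 (constant volume).
After step 1: P = 399.5 kPa (V unchanged).
Step 2 (isobaric): W = PΔV = (399.5 kPa)(11.6 − 17 L) = -2158 J.
W_total = 0 − 2158 = -2158 J.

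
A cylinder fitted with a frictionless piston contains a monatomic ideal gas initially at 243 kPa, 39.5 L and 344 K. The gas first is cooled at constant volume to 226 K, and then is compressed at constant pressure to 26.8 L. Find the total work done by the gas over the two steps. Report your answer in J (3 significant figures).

W_total ≈ -2030 J

Step 1 (isochoric): W = 0 (constant volume).
After step 1: P = 159.6 kPa (V unchanged).
Step 2 (isobaric): W = PΔV = (159.6 kPa)(26.8 − 39.5 L) = -2027 J.
W_total = 0 − 2027 = -2027 J.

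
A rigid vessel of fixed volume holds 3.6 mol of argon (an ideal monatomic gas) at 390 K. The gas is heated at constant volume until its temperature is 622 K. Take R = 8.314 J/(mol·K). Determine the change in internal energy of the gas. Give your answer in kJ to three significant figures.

ΔU ≈ 10.4 kJ

Constant volume ⇒ W = 0, so Q = ΔU = nCᵥΔT with Cᵥ = 3R/2 = 12.47 J/(mol·K).
ΔU = (3.6)(12.47)(622 − 390) = 10416 J.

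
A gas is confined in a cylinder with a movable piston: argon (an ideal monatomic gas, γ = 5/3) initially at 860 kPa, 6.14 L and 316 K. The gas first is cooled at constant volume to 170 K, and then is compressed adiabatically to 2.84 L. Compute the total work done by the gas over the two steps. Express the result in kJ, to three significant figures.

W_total ≈ -2.86 kJ

Step 1 (isochoric): W = 0 (constant volume).
After step 1: P = 462.7 kPa (V unchanged).
Step 2 (adiabatic): W = (P₁V₁ − P₂V₂)/(γ−1) = (2841 − 4750)/0.667 = -2863 J.
W_total = 0 − 2863 = -2863 J.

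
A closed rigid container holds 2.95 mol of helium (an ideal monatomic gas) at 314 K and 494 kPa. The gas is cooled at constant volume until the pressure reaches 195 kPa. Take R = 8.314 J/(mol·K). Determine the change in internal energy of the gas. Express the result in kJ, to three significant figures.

Constant volume ⇒ W = 0, so Q = ΔU = nCᵥΔT with Cᵥ = 3R/2 = 12.47 J/(mol·K).
At constant V, T₂/T₁ = P₂/P₁ ⇒ ΔT = T₁(P₂/P₁ − 1) = 314·(195/494 − 1) = -190.1 K.
ΔU = (2.95)(12.47)(-190.1) = -6992 J.

ΔU ≈ -6.99 kJ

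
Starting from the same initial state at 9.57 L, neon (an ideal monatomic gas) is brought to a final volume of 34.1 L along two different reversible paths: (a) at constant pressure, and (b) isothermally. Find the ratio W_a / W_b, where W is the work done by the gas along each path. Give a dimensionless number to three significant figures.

Path (a) isobaric: W = P₁(V₂ − V₁) → W_a/(P₁V₁) = 2.563.
Path (b) isothermal: W = P₁V₁ ln(V₂/V₁) → W_b/(P₁V₁) = 1.271.
W_a / W_b = 2.563 / 1.271 = 2.017.

W_a / W_b ≈ 2.02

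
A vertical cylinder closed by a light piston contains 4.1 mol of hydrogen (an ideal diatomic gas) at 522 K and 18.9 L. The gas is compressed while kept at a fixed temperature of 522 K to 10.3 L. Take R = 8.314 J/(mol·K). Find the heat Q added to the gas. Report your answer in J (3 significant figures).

Q ≈ -10800 J

Isothermal ⇒ ΔU = 0, so Q = W = nRT ln(V₂/V₁).
Q = (4.1)(8.314)(522) ln(10.3/18.9) = 17794 × -0.607 = -10801 J.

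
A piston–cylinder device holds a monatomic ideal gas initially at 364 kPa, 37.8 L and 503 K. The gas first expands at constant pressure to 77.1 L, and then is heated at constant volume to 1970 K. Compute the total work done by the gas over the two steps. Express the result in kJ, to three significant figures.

Step 1 (isobaric): W = PΔV = (364 kPa)(77.1 − 37.8 L) = 14305 J.
Step 2 (isochoric): W = 0 (constant volume).
W_total = 14305 + 0 = 14305 J.

W_total ≈ 14.3 kJ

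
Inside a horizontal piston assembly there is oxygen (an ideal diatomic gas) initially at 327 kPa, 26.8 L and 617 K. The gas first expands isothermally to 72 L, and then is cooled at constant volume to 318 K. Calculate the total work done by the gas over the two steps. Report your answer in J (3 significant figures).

W_total ≈ 8660 J

Step 1 (isothermal): W = P₁V₁ ln(V₂/V₁) = (8764) ln(72/26.8) = 8661 J.
Step 2 (isochoric): W = 0 (constant volume).
W_total = 8661 + 0 = 8661 J.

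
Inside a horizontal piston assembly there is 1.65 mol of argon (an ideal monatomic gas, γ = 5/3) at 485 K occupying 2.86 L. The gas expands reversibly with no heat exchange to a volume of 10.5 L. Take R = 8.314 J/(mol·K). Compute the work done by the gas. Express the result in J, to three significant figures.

Adiabatic: TV^(γ−1) = const with γ = 5/3.
T₂ = T₁ (V₁/V₂)^(γ−1) = 485 × (2.86/10.5)^0.667 = 485 × 0.4202 = 203.8 K.
W_by = nCᵥ(T₁ − T₂) = (1.65)(12.47)(485 − 203.8) = 5786 J.

W ≈ 5790 J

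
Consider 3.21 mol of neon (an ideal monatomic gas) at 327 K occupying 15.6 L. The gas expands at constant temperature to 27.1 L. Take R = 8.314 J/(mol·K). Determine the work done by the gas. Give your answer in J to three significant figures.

Isothermal: W = nRT ln(V₂/V₁).
W = (3.21)(8.314)(327) × ln(27.1/15.6)
  = 8727 × 0.5523
W_by_gas = 4820 J.

W ≈ 4820 J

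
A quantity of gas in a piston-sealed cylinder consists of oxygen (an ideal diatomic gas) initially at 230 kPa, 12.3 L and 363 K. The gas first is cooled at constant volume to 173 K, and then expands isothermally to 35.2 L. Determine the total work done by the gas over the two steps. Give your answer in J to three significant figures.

Step 1 (isochoric): W = 0 (constant volume).
After step 1: P = 109.6 kPa (V unchanged).
Step 2 (isothermal): W = P₁V₁ ln(V₂/V₁) = (1348) ln(35.2/12.3) = 1418 J.
W_total = 0 + 1418 = 1418 J.

W_total ≈ 1420 J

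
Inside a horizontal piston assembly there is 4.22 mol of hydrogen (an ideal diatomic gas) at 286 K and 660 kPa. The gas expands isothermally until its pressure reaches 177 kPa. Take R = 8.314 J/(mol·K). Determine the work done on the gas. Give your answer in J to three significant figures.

W ≈ -13200 J

Isothermal process: W = nRT ln(V₂/V₁) = nRT ln(P₁/P₂).
W = (4.22)(8.314)(286) × ln(660/177)
  = 10034 × ln(3.729) = 10034 × 1.316
W_by_gas = 13206 J; work on gas = −W_by = -13206 J.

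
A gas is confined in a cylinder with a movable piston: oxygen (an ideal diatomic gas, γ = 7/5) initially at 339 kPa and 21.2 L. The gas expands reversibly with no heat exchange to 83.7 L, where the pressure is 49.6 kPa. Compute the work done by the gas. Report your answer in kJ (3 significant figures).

W ≈ 7.59 kJ

Adiabatic: W = (P₁V₁ − P₂V₂)/(γ − 1) with γ = 7/5.
P₁V₁ = 7187 J, P₂V₂ = 4152 J.
W = (7187 − 4152) / 0.4 = 7588 J.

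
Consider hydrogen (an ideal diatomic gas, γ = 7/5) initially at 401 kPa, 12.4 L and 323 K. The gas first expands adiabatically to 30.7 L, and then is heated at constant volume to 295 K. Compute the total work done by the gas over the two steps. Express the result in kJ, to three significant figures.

Step 1 (adiabatic): W = (P₁V₁ − P₂V₂)/(γ−1) = (4972 − 3460)/0.4 = 3781 J.
Step 2 (isochoric): W = 0 (constant volume).
W_total = 3781 + 0 = 3781 J.

W_total ≈ 3.78 kJ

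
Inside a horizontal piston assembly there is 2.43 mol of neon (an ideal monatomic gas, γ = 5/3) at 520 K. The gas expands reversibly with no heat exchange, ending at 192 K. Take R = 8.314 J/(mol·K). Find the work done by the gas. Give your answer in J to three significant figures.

Adiabatic ⇒ Q = 0, so W_by = −ΔU = nCᵥ(T₁ − T₂).
Cᵥ = 3R/2 = 12.47 J/(mol·K).
W = (2.43)(12.47)(520 − 192) = 9940 J.

W ≈ 9940 J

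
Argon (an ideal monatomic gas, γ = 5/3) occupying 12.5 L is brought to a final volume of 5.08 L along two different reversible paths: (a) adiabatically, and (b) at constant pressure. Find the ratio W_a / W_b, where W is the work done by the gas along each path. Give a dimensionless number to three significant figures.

W_a / W_b ≈ 2.08

Path (a) adiabatic: W = P₁V₁(1 − (V₁/V₂)^(γ−1))/(γ−1) → W_a/(P₁V₁) = -1.234.
Path (b) isobaric: W = P₁(V₂ − V₁) → W_b/(P₁V₁) = -0.5936.
W_a / W_b = -1.234 / -0.5936 = 2.079.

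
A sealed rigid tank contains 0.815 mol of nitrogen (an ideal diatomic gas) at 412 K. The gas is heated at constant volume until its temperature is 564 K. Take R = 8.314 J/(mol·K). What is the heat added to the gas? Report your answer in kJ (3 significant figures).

Constant volume ⇒ W = 0, so Q = ΔU = nCᵥΔT with Cᵥ = 5R/2 = 20.79 J/(mol·K).
ΔU = (0.815)(20.79)(564 − 412) = 2575 J.

Q ≈ 2.57 kJ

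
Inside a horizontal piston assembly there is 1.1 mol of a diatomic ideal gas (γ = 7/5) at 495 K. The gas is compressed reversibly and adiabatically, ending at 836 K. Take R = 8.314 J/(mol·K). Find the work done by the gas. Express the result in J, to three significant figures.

W ≈ -7800 J

Adiabatic ⇒ Q = 0, so W_by = −ΔU = nCᵥ(T₁ − T₂).
Cᵥ = 5R/2 = 20.79 J/(mol·K).
W = (1.1)(20.79)(495 − 836) = -7796 J.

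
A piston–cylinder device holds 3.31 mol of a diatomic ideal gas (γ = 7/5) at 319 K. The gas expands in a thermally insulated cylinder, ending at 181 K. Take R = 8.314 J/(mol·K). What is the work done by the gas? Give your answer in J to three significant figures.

W ≈ 9490 J

Adiabatic ⇒ Q = 0, so W_by = −ΔU = nCᵥ(T₁ − T₂).
Cᵥ = 5R/2 = 20.79 J/(mol·K).
W = (3.31)(20.79)(319 − 181) = 9494 J.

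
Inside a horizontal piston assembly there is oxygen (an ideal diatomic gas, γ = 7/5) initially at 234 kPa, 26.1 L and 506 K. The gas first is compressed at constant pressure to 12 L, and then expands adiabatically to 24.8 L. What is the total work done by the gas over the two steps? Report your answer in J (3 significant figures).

Step 1 (isobaric): W = PΔV = (234 kPa)(12 − 26.1 L) = -3299 J.
After step 1: P = 234 kPa, V = 12 L, T = 232.6 K.
Step 2 (adiabatic): W = (P₁V₁ − P₂V₂)/(γ−1) = (2808 − 2100)/0.4 = 1769 J.
W_total = -3299 + 1769 = -1530 J.

W_total ≈ -1530 J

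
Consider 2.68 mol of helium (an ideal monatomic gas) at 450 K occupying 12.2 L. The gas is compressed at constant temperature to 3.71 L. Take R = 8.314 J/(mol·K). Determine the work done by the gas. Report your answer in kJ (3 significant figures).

W ≈ -11.9 kJ

Isothermal: W = nRT ln(V₂/V₁).
W = (2.68)(8.314)(450) × ln(3.71/12.2)
  = 10027 × -1.19
W_by_gas = -11936 J.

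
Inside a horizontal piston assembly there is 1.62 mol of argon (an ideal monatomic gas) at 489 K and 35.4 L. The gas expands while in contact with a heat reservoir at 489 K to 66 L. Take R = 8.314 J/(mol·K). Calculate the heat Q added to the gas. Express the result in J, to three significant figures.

Isothermal ⇒ ΔU = 0, so Q = W = nRT ln(V₂/V₁).
Q = (1.62)(8.314)(489) ln(66/35.4) = 6586 × 0.6229 = 4103 J.

Q ≈ 4100 J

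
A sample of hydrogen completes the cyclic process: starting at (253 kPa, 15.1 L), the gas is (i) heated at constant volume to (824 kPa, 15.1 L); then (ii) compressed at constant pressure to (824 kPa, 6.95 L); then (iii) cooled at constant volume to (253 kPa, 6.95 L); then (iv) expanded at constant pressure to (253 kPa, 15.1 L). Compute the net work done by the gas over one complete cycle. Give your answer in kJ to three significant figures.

W_net ≈ -4.65 kJ

Constant-volume legs do no work.
W(ii) = (824)(6.95 − 15.1) = -6716 J; W(iv) = (253)(15.1 − 6.95) = 2062 J.
W_net = -6716 + 2062 = -4654 J (the counter-clockwise enclosed area).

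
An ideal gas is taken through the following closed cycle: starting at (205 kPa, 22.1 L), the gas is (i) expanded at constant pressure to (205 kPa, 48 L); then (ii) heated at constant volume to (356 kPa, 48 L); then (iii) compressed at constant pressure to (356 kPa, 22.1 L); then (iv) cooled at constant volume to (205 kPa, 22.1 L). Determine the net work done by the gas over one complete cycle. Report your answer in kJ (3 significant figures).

W_net ≈ -3.91 kJ

Constant-volume legs do no work.
W(i) = (205)(48 − 22.1) = 5310 J; W(iii) = (356)(22.1 − 48) = -9220 J.
W_net = 5310 − 9220 = -3911 J (the counter-clockwise enclosed area).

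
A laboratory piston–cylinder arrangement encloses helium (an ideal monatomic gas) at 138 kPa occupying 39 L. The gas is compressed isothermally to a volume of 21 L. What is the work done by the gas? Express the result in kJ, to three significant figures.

Isothermal: W = nRT ln(V₂/V₁) = P₁V₁ ln(V₂/V₁).
P₁V₁ = (138 kPa)(39 L) = 5382 J.
W = 5382 × ln(21/39) = 5382 × -0.619
W_by_gas = -3332 J.

W ≈ -3.33 kJ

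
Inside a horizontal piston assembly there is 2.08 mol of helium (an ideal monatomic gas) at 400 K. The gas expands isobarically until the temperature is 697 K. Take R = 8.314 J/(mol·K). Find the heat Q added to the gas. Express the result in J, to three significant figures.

Q ≈ 12800 J

Isobaric: W = nRΔT = (2.08)(8.314)(297) = 5136 J.
ΔU = nCᵥΔT with Cᵥ = 3R/2: ΔU = (2.08)(12.47)(297) = 7704 J.
Q = ΔU + W = 7704 + 5136 = 12840 J.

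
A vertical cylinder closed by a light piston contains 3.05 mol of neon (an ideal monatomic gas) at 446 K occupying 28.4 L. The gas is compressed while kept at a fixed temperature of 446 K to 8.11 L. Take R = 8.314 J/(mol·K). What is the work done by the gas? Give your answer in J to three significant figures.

W ≈ -14200 J

Isothermal: W = nRT ln(V₂/V₁).
W = (3.05)(8.314)(446) × ln(8.11/28.4)
  = 11310 × -1.253
W_by_gas = -14174 J.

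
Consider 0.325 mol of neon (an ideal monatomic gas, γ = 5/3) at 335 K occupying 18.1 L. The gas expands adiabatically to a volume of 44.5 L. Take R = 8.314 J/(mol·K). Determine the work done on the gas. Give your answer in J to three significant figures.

W ≈ -612 J

Adiabatic: TV^(γ−1) = const with γ = 5/3.
T₂ = T₁ (V₁/V₂)^(γ−1) = 335 × (18.1/44.5)^0.667 = 335 × 0.549 = 183.9 K.
W_by = nCᵥ(T₁ − T₂) = (0.325)(12.47)(335 − 183.9) = 612.4 J.
Work on gas = −W_by = -612.4 J.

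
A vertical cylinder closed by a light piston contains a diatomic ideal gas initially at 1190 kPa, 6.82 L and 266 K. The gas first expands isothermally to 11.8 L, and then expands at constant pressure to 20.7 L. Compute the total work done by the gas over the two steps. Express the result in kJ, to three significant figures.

Step 1 (isothermal): W = P₁V₁ ln(V₂/V₁) = (8116) ln(11.8/6.82) = 4449 J.
After step 1: P = 687.8 kPa, V = 11.8 L, T = 266 K.
Step 2 (isobaric): W = PΔV = (687.8 kPa)(20.7 − 11.8 L) = 6121 J.
W_total = 4449 + 6121 = 10571 J.

W_total ≈ 10.6 kJ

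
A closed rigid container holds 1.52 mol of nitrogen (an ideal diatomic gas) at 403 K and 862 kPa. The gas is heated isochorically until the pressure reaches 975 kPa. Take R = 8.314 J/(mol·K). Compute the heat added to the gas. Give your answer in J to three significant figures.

Q ≈ 1670 J

Constant volume ⇒ W = 0, so Q = ΔU = nCᵥΔT with Cᵥ = 5R/2 = 20.79 J/(mol·K).
At constant V, T₂/T₁ = P₂/P₁ ⇒ ΔT = T₁(P₂/P₁ − 1) = 403·(975/862 − 1) = 52.83 K.
ΔU = (1.52)(20.79)(52.83) = 1669 J.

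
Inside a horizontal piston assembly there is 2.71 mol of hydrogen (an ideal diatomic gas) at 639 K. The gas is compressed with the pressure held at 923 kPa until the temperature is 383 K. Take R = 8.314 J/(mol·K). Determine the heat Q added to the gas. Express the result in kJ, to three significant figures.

Isobaric: W = nRΔT = (2.71)(8.314)(-256) = -5768 J.
ΔU = nCᵥΔT with Cᵥ = 5R/2: ΔU = (2.71)(20.79)(-256) = -14420 J.
Q = ΔU + W = -14420 − 5768 = -20188 J.

Q ≈ -20.2 kJ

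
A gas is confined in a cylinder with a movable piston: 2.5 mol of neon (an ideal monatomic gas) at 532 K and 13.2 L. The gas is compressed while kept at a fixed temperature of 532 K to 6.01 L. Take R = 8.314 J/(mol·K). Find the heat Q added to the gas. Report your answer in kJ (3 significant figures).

Isothermal ⇒ ΔU = 0, so Q = W = nRT ln(V₂/V₁).
Q = (2.5)(8.314)(532) ln(6.01/13.2) = 11058 × -0.7868 = -8700 J.

Q ≈ -8.70 kJ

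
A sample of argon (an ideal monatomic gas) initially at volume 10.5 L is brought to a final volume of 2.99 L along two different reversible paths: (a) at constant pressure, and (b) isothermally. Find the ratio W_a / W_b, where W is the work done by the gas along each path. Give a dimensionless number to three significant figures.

Path (a) isobaric: W = P₁(V₂ − V₁) → W_a/(P₁V₁) = -0.7152.
Path (b) isothermal: W = P₁V₁ ln(V₂/V₁) → W_b/(P₁V₁) = -1.256.
W_a / W_b = -0.7152 / -1.256 = 0.5694.

W_a / W_b ≈ 0.569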